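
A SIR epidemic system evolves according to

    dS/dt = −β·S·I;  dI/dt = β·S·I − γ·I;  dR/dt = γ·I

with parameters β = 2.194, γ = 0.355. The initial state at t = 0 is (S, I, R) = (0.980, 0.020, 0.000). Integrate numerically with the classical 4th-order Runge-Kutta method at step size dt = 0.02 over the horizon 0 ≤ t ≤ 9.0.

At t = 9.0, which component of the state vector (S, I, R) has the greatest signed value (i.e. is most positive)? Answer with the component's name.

largest component: R

t=0.000: state=(0.980, 0.020, 0.000)
step 1 (dt=0.02): k1=(-0.043, 0.036, 0.007), k2=(-0.044, 0.037, 0.007), k3=(-0.044, 0.037, 0.007), k4=(-0.045, 0.037, 0.007); state += dt/6·(k1+2k2+2k3+k4)
t=0.020: state=(0.979, 0.021, 0.000)
t=0.040: state=(0.978, 0.021, 0.000)
t=0.060: state=(0.977, 0.022, 0.000)
continuing one RK4 step at a time; state shown every 25 steps (Δt=0.5):
t=0.500: state=(0.946, 0.048, 0.006)
t=1.000: state=(0.871, 0.110, 0.019)
t=1.500: state=(0.729, 0.223, 0.048)
t=2.000: state=(0.526, 0.373, 0.101)
t=2.500: state=(0.325, 0.497, 0.179)
t=3.000: state=(0.182, 0.546, 0.272)
t=3.500: state=(0.100, 0.531, 0.369)
t=4.000: state=(0.057, 0.484, 0.459)
t=4.500: state=(0.035, 0.425, 0.540)
t=5.000: state=(0.023, 0.367, 0.610)
t=5.500: state=(0.016, 0.314, 0.670)
t=6.000: state=(0.011, 0.267, 0.722)
t=6.500: state=(0.009, 0.226, 0.766)
t=7.000: state=(0.007, 0.191, 0.802)
t=7.500: state=(0.006, 0.161, 0.834)
t=8.000: state=(0.005, 0.135, 0.860)
t=8.500: state=(0.004, 0.114, 0.882)
t=9.000: state=(0.004, 0.096, 0.900)
compare at T: S=0.004, I=0.096, R=0.900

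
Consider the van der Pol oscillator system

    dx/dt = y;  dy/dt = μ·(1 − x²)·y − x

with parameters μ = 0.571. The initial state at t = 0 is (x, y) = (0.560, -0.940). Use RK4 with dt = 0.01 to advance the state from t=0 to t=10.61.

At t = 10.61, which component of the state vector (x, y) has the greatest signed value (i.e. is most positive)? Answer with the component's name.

t=0.000: state=(0.560, -0.940)
step 1 (dt=0.01): k1=(-0.940, -0.928), k2=(-0.945, -0.928), k3=(-0.945, -0.928), k4=(-0.949, -0.928); state += dt/6·(k1+2k2+2k3+k4)
t=0.010: state=(0.551, -0.949)
t=0.020: state=(0.541, -0.959)
t=0.030: state=(0.531, -0.968)
continuing one RK4 step at a time; state shown every 50 steps (Δt=0.5):
t=0.500: state=(-0.024, -1.383)
t=1.000: state=(-0.776, -1.527)
t=1.500: state=(-1.411, -0.883)
t=2.000: state=(-1.614, 0.042)
t=2.500: state=(-1.424, 0.672)
t=3.000: state=(-0.965, 1.163)
t=3.500: state=(-0.248, 1.719)
t=4.000: state=(0.731, 2.088)
t=4.500: state=(1.624, 1.251)
t=5.000: state=(1.912, -0.012)
t=5.500: state=(1.720, -0.680)
t=6.000: state=(1.270, -1.115)
t=6.500: state=(0.591, -1.628)
t=7.000: state=(-0.374, -2.196)
t=7.500: state=(-1.441, -1.784)
t=8.000: state=(-1.965, -0.326)
t=8.500: state=(-1.885, 0.530)
t=9.000: state=(-1.502, 0.975)
t=9.500: state=(-0.908, 1.424)
t=10.000: state=(-0.050, 2.023)
t=10.500: state=(1.052, 2.184)
t=10.610: state=(1.283, 2.007)
compare at T: x=1.283, y=2.007

largest component: y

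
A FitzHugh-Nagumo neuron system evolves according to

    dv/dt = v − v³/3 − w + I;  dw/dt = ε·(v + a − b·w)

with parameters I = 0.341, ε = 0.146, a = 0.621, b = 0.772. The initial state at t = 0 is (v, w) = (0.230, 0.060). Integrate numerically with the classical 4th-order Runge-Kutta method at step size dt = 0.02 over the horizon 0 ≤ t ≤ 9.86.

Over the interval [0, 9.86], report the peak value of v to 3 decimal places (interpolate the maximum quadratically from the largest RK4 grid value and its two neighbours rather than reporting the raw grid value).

max v = 1.569

t=0.000: state=(0.230, 0.060)
step 1 (dt=0.02): k1=(0.507, 0.117), k2=(0.511, 0.118), k3=(0.511, 0.118), k4=(0.514, 0.119); state += dt/6·(k1+2k2+2k3+k4)
t=0.020: state=(0.240, 0.062)
t=0.040: state=(0.251, 0.065)
t=0.060: state=(0.261, 0.067)
continuing one RK4 step at a time; state shown every 25 steps (Δt=0.5):
t=0.500: state=(0.531, 0.127)
t=1.000: state=(0.909, 0.215)
t=1.500: state=(1.268, 0.326)
t=2.000: state=(1.488, 0.451)
t=2.500: state=(1.565, 0.579)
t=3.000: state=(1.558, 0.703)
t=3.500: state=(1.511, 0.817)
t=4.000: state=(1.446, 0.922)
t=4.500: state=(1.370, 1.015)
t=5.000: state=(1.285, 1.098)
t=5.500: state=(1.190, 1.170)
t=6.000: state=(1.083, 1.230)
t=6.500: state=(0.958, 1.280)
t=7.000: state=(0.805, 1.316)
t=7.500: state=(0.606, 1.339)
t=8.000: state=(0.322, 1.343)
t=8.500: state=(-0.115, 1.322)
t=9.000: state=(-0.787, 1.262)
t=9.500: state=(-1.515, 1.154)
t=9.860: state=(-1.817, 1.054)
largest grid value and its neighbours: v(2.660)=1.56887, v(2.680)=1.56889, v(2.700)=1.56881
parabola through these three points peaks at t≈2.673 with v≈1.56889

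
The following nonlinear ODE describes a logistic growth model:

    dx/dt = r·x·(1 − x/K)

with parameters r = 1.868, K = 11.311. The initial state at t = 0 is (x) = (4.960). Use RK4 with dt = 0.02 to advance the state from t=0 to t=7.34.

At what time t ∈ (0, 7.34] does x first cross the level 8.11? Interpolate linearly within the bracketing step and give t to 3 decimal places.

t = 0.630

t=0.000: state=(4.960)
step 1 (dt=0.02): k1=(5.202), k2=(5.214), k3=(5.214), k4=(5.225); state += dt/6·(k1+2k2+2k3+k4)
t=0.020: state=(5.064)
t=0.040: state=(5.169)
t=0.060: state=(5.274)
continuing one RK4 step at a time; state shown every 25 steps (Δt=0.5):
t=0.500: state=(7.525)
t=0.620: state=(8.067)
next step: t=0.640: state=(8.153) — x has crossed 8.11
linear interpolation between t=0.620 (8.06695) and t=0.640 (8.15270) → t≈0.630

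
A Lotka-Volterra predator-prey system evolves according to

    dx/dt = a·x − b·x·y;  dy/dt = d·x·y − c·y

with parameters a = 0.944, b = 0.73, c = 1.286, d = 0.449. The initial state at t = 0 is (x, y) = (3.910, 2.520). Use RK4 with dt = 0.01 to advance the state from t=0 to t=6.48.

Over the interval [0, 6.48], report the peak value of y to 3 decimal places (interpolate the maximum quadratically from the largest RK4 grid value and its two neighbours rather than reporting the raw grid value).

t=0.000: state=(3.910, 2.520)
step 1 (dt=0.01): k1=(-3.502, 1.183), k2=(-3.503, 1.166), k3=(-3.503, 1.166), k4=(-3.503, 1.149); state += dt/6·(k1+2k2+2k3+k4)
t=0.010: state=(3.875, 2.532)
t=0.020: state=(3.840, 2.543)
t=0.030: state=(3.805, 2.554)
continuing one RK4 step at a time; state shown every 25 steps (Δt=0.25):
t=0.250: state=(3.064, 2.700)
t=0.500: state=(2.373, 2.651)
t=0.750: state=(1.885, 2.437)
t=1.000: state=(1.571, 2.142)
t=1.250: state=(1.384, 1.831)
t=1.500: state=(1.289, 1.542)
t=1.750: state=(1.261, 1.289)
t=2.000: state=(1.287, 1.078)
t=2.250: state=(1.361, 0.906)
t=2.500: state=(1.479, 0.770)
t=2.750: state=(1.644, 0.665)
t=3.000: state=(1.857, 0.587)
t=3.250: state=(2.124, 0.532)
t=3.500: state=(2.449, 0.498)
t=3.750: state=(2.836, 0.486)
t=4.000: state=(3.284, 0.496)
t=4.250: state=(3.787, 0.535)
t=4.500: state=(4.322, 0.611)
t=4.750: state=(4.841, 0.741)
t=5.000: state=(5.261, 0.949)
t=5.250: state=(5.455, 1.259)
t=5.500: state=(5.292, 1.675)
t=5.750: state=(4.730, 2.139)
t=6.000: state=(3.906, 2.522)
t=6.250: state=(3.060, 2.700)
t=6.480: state=(2.418, 2.662)
largest grid value and its neighbours: y(6.300)=2.70760, y(6.310)=2.70792, y(6.320)=2.70789
parabola through these three points peaks at t≈6.314 with y≈2.70795

max y = 2.708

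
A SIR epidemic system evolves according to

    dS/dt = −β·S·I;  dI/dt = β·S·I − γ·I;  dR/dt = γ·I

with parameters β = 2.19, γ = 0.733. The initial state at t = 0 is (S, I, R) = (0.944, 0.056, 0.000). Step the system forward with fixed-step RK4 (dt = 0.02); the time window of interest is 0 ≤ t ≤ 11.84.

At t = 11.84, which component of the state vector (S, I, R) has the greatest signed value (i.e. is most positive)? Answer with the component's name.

t=0.000: state=(0.944, 0.056, 0.000)
step 1 (dt=0.02): k1=(-0.116, 0.075, 0.041), k2=(-0.117, 0.076, 0.042), k3=(-0.117, 0.076, 0.042), k4=(-0.119, 0.076, 0.042); state += dt/6·(k1+2k2+2k3+k4)
t=0.020: state=(0.942, 0.058, 0.001)
t=0.040: state=(0.939, 0.059, 0.002)
t=0.060: state=(0.937, 0.061, 0.003)
continuing one RK4 step at a time; state shown every 25 steps (Δt=0.5):
t=0.500: state=(0.866, 0.105, 0.029)
t=1.000: state=(0.744, 0.176, 0.080)
t=1.500: state=(0.587, 0.254, 0.159)
t=2.000: state=(0.431, 0.307, 0.263)
t=2.500: state=(0.305, 0.317, 0.378)
t=3.000: state=(0.218, 0.291, 0.491)
t=3.500: state=(0.162, 0.248, 0.590)
t=4.000: state=(0.127, 0.201, 0.672)
t=4.500: state=(0.104, 0.158, 0.738)
t=5.000: state=(0.089, 0.122, 0.789)
t=5.500: state=(0.080, 0.093, 0.828)
t=6.000: state=(0.073, 0.070, 0.857)
t=6.500: state=(0.068, 0.052, 0.880)
t=7.000: state=(0.065, 0.039, 0.896)
t=7.500: state=(0.063, 0.029, 0.909)
t=8.000: state=(0.061, 0.021, 0.918)
t=8.500: state=(0.060, 0.016, 0.925)
t=9.000: state=(0.059, 0.012, 0.930)
t=9.500: state=(0.058, 0.009, 0.933)
t=10.000: state=(0.058, 0.006, 0.936)
t=10.500: state=(0.057, 0.005, 0.938)
t=11.000: state=(0.057, 0.003, 0.940)
t=11.500: state=(0.057, 0.003, 0.941)
t=11.840: state=(0.057, 0.002, 0.941)
compare at T: S=0.057, I=0.002, R=0.941

largest component: R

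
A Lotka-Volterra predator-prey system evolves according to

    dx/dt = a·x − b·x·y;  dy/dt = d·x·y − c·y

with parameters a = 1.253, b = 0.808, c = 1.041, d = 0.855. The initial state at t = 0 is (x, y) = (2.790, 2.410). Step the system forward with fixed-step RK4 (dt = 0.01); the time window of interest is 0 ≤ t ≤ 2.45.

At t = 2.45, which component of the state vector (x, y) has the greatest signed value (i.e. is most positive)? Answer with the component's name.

t=0.000: state=(2.790, 2.410)
step 1 (dt=0.01): k1=(-1.937, 3.240), k2=(-1.967, 3.242), k3=(-1.967, 3.242), k4=(-1.996, 3.243); state += dt/6·(k1+2k2+2k3+k4)
t=0.010: state=(2.770, 2.442)
t=0.020: state=(2.750, 2.475)
t=0.030: state=(2.729, 2.507)
continuing one RK4 step at a time; state shown every 10 steps (Δt=0.1):
t=0.100: state=(2.569, 2.732)
t=0.200: state=(2.306, 3.033)
t=0.300: state=(2.024, 3.289)
t=0.400: state=(1.745, 3.482)
t=0.500: state=(1.485, 3.601)
t=0.600: state=(1.255, 3.648)
t=0.700: state=(1.060, 3.628)
t=0.800: state=(0.898, 3.554)
t=0.900: state=(0.768, 3.438)
t=1.000: state=(0.663, 3.293)
t=1.100: state=(0.579, 3.129)
t=1.200: state=(0.514, 2.954)
t=1.300: state=(0.462, 2.775)
t=1.400: state=(0.421, 2.597)
t=1.500: state=(0.390, 2.423)
t=1.600: state=(0.366, 2.255)
t=1.700: state=(0.348, 2.095)
t=1.800: state=(0.335, 1.944)
t=1.900: state=(0.327, 1.802)
t=2.000: state=(0.322, 1.669)
t=2.100: state=(0.320, 1.546)
t=2.200: state=(0.322, 1.432)
t=2.300: state=(0.326, 1.326)
t=2.400: state=(0.334, 1.230)
t=2.450: state=(0.338, 1.184)
compare at T: x=0.338, y=1.184

largest component: y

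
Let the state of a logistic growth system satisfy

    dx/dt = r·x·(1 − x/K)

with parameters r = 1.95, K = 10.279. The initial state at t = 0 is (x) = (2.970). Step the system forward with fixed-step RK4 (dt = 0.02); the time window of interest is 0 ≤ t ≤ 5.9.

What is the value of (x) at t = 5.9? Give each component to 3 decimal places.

t=0.000: state=(2.970)
step 1 (dt=0.02): k1=(4.118), k2=(4.152), k3=(4.152), k4=(4.185); state += dt/6·(k1+2k2+2k3+k4)
t=0.020: state=(3.053)
t=0.040: state=(3.137)
t=0.060: state=(3.223)
continuing one RK4 step at a time; state shown every 10 steps (Δt=0.2):
t=0.200: state=(3.855)
t=0.400: state=(4.830)
t=0.600: state=(5.828)
t=0.800: state=(6.775)
t=1.000: state=(7.613)
t=1.200: state=(8.309)
t=1.400: state=(8.857)
t=1.600: state=(9.271)
t=1.800: state=(9.575)
t=2.000: state=(9.791)
t=2.200: state=(9.944)
t=2.400: state=(10.050)
t=2.600: state=(10.122)
t=2.800: state=(10.173)
t=3.000: state=(10.207)
t=3.200: state=(10.230)
t=3.400: state=(10.246)
t=3.600: state=(10.256)
t=3.800: state=(10.264)
t=4.000: state=(10.269)
t=4.200: state=(10.272)
t=4.400: state=(10.274)
t=4.600: state=(10.276)
t=4.800: state=(10.277)
t=5.000: state=(10.278)
t=5.200: state=(10.278)
t=5.400: state=(10.278)
t=5.600: state=(10.279)
t=5.800: state=(10.279)
t=5.900: state=(10.279)

(x) = (10.279)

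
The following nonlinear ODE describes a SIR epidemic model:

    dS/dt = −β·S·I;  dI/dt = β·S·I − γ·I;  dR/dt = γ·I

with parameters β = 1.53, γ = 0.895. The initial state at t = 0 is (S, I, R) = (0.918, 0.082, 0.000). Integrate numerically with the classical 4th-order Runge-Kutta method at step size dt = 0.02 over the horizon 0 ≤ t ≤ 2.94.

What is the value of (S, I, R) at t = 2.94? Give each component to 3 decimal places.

(S, I, R) = (0.511, 0.146, 0.343)

t=0.000: state=(0.918, 0.082, 0.000)
step 1 (dt=0.02): k1=(-0.115, 0.042, 0.073), k2=(-0.116, 0.042, 0.074), k3=(-0.116, 0.042, 0.074), k4=(-0.116, 0.042, 0.074); state += dt/6·(k1+2k2+2k3+k4)
t=0.020: state=(0.916, 0.083, 0.001)
t=0.040: state=(0.913, 0.084, 0.003)
t=0.060: state=(0.911, 0.085, 0.004)
continuing one RK4 step at a time; state shown every 5 steps (Δt=0.1):
t=0.100: state=(0.906, 0.086, 0.008)
t=0.200: state=(0.894, 0.090, 0.015)
t=0.300: state=(0.882, 0.095, 0.024)
t=0.400: state=(0.869, 0.099, 0.032)
t=0.500: state=(0.855, 0.103, 0.041)
t=0.600: state=(0.842, 0.108, 0.051)
t=0.700: state=(0.828, 0.112, 0.061)
t=0.800: state=(0.813, 0.116, 0.071)
t=0.900: state=(0.799, 0.120, 0.081)
t=1.000: state=(0.784, 0.124, 0.092)
t=1.100: state=(0.769, 0.127, 0.104)
t=1.200: state=(0.754, 0.131, 0.115)
t=1.300: state=(0.739, 0.134, 0.127)
t=1.400: state=(0.724, 0.137, 0.139)
t=1.500: state=(0.708, 0.140, 0.152)
t=1.600: state=(0.693, 0.142, 0.164)
t=1.700: state=(0.678, 0.145, 0.177)
t=1.800: state=(0.663, 0.147, 0.190)
t=1.900: state=(0.649, 0.148, 0.203)
t=2.000: state=(0.634, 0.149, 0.217)
t=2.100: state=(0.620, 0.150, 0.230)
t=2.200: state=(0.605, 0.151, 0.244)
t=2.300: state=(0.592, 0.151, 0.257)
t=2.400: state=(0.578, 0.151, 0.271)
t=2.500: state=(0.565, 0.151, 0.284)
t=2.600: state=(0.552, 0.150, 0.298)
t=2.700: state=(0.539, 0.150, 0.311)
t=2.800: state=(0.527, 0.148, 0.324)
t=2.900: state=(0.515, 0.147, 0.338)
t=2.940: state=(0.511, 0.146, 0.343)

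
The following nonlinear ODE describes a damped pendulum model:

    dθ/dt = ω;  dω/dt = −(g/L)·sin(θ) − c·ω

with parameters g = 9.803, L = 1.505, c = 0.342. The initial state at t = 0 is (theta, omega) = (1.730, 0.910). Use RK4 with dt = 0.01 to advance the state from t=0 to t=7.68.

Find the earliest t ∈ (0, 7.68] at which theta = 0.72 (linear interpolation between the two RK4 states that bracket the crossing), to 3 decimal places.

t=0.000: state=(1.730, 0.910)
step 1 (dt=0.01): k1=(0.910, -6.742), k2=(0.876, -6.726), k3=(0.876, -6.726), k4=(0.843, -6.710); state += dt/6·(k1+2k2+2k3+k4)
t=0.010: state=(1.739, 0.843)
t=0.020: state=(1.747, 0.776)
t=0.030: state=(1.754, 0.709)
continuing one RK4 step at a time; state shown every 25 steps (Δt=0.25):
t=0.250: state=(1.754, -0.692)
t=0.500: state=(1.392, -2.187)
t=0.740: state=(0.720, -3.309)
next step: t=0.750: state=(0.687, -3.340) — theta has crossed 0.72
linear interpolation between t=0.740 (0.72041) and t=0.750 (0.68716) → t≈0.740

t = 0.740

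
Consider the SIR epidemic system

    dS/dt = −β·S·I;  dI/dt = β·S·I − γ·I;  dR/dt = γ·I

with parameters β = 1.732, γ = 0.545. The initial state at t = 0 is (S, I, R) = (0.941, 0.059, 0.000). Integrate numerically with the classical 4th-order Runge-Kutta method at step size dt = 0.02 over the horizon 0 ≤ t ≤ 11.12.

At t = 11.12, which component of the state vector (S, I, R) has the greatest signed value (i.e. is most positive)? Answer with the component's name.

t=0.000: state=(0.941, 0.059, 0.000)
step 1 (dt=0.02): k1=(-0.096, 0.064, 0.032), k2=(-0.097, 0.065, 0.033), k3=(-0.097, 0.065, 0.033), k4=(-0.098, 0.065, 0.033); state += dt/6·(k1+2k2+2k3+k4)
t=0.020: state=(0.939, 0.060, 0.001)
t=0.040: state=(0.937, 0.062, 0.001)
t=0.060: state=(0.935, 0.063, 0.002)
continuing one RK4 step at a time; state shown every 25 steps (Δt=0.5):
t=0.500: state=(0.880, 0.099, 0.021)
t=1.000: state=(0.789, 0.156, 0.056)
t=1.500: state=(0.670, 0.223, 0.107)
t=2.000: state=(0.536, 0.287, 0.177)
t=2.500: state=(0.410, 0.329, 0.261)
t=3.000: state=(0.306, 0.341, 0.353)
t=3.500: state=(0.229, 0.326, 0.444)
t=4.000: state=(0.175, 0.296, 0.529)
t=4.500: state=(0.138, 0.257, 0.605)
t=5.000: state=(0.112, 0.218, 0.670)
t=5.500: state=(0.094, 0.182, 0.724)
t=6.000: state=(0.082, 0.149, 0.769)
t=6.500: state=(0.073, 0.121, 0.806)
t=7.000: state=(0.066, 0.098, 0.836)
t=7.500: state=(0.061, 0.079, 0.860)
t=8.000: state=(0.058, 0.063, 0.879)
t=8.500: state=(0.055, 0.051, 0.895)
t=9.000: state=(0.053, 0.040, 0.907)
t=9.500: state=(0.051, 0.032, 0.917)
t=10.000: state=(0.050, 0.026, 0.925)
t=10.500: state=(0.049, 0.020, 0.931)
t=11.000: state=(0.048, 0.016, 0.936)
t=11.120: state=(0.048, 0.015, 0.937)
compare at T: S=0.048, I=0.015, R=0.937

largest component: R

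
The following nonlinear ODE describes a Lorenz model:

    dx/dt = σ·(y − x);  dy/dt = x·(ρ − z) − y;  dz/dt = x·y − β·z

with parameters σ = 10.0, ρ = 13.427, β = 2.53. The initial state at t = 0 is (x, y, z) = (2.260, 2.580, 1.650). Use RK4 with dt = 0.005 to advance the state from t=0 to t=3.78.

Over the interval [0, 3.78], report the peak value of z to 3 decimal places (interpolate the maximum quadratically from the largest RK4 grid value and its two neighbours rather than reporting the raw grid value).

max z = 20.023

t=0.000: state=(2.260, 2.580, 1.650)
step 1 (dt=0.005): k1=(3.200, 24.036, 1.656), k2=(3.721, 24.061, 1.803), k3=(3.708, 24.075, 1.805), k4=(4.218, 24.113, 1.956); state += dt/6·(k1+2k2+2k3+k4)
t=0.005: state=(2.279, 2.700, 1.659)
t=0.010: state=(2.302, 2.821, 1.670)
t=0.015: state=(2.330, 2.943, 1.682)
continuing one RK4 step at a time; state shown every 40 steps (Δt=0.2):
t=0.200: state=(6.004, 9.218, 4.817)
t=0.400: state=(10.355, 8.898, 18.979)
t=0.600: state=(3.303, 0.490, 15.499)
t=0.800: state=(0.814, 0.562, 9.436)
t=1.000: state=(1.000, 1.360, 5.812)
t=1.200: state=(2.444, 3.666, 4.166)
t=1.400: state=(6.511, 9.295, 7.264)
t=1.600: state=(9.241, 7.607, 18.058)
t=1.800: state=(3.643, 1.496, 14.690)
t=2.000: state=(1.826, 1.798, 9.390)
t=2.200: state=(2.771, 3.738, 6.606)
t=2.400: state=(5.902, 7.997, 8.108)
t=2.600: state=(8.579, 8.088, 15.956)
t=2.800: state=(4.811, 2.837, 15.024)
t=3.000: state=(2.855, 2.750, 10.427)
t=3.200: state=(3.815, 4.827, 8.178)
t=3.400: state=(6.603, 8.098, 10.523)
t=3.600: state=(7.484, 6.500, 15.605)
t=3.780: state=(4.848, 3.526, 14.081)
largest grid value and its neighbours: z(0.445)=20.01795, z(0.450)=20.02246, z(0.455)=20.00742
parabola through these three points peaks at t≈0.449 with z≈20.02317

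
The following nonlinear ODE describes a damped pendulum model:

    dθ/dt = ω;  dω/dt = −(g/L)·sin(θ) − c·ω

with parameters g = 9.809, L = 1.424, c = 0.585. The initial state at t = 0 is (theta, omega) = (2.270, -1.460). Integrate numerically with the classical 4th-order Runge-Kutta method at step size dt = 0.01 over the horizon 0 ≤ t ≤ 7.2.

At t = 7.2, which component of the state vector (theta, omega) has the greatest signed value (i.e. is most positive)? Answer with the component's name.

t=0.000: state=(2.270, -1.460)
step 1 (dt=0.01): k1=(-1.460, -4.418), k2=(-1.482, -4.437), k3=(-1.482, -4.438), k4=(-1.504, -4.457); state += dt/6·(k1+2k2+2k3+k4)
t=0.010: state=(2.255, -1.504)
t=0.020: state=(2.240, -1.549)
t=0.030: state=(2.224, -1.594)
continuing one RK4 step at a time; state shown every 25 steps (Δt=0.25):
t=0.250: state=(1.757, -2.680)
t=0.500: state=(0.933, -3.837)
t=0.750: state=(-0.072, -3.941)
t=1.000: state=(-0.914, -2.616)
t=1.250: state=(-1.341, -0.796)
t=1.500: state=(-1.325, 0.881)
t=1.750: state=(-0.928, 2.214)
t=2.000: state=(-0.279, 2.812)
t=2.250: state=(0.384, 2.318)
t=2.500: state=(0.816, 1.064)
t=2.750: state=(0.906, -0.326)
t=3.000: state=(0.676, -1.441)
t=3.250: state=(0.236, -1.951)
t=3.500: state=(-0.233, -1.670)
t=3.750: state=(-0.550, -0.802)
t=4.000: state=(-0.621, 0.222)
t=4.250: state=(-0.457, 1.033)
t=4.500: state=(-0.144, 1.370)
t=4.750: state=(0.180, 1.141)
t=5.000: state=(0.392, 0.510)
t=5.250: state=(0.427, -0.220)
t=5.500: state=(0.297, -0.772)
t=5.750: state=(0.072, -0.962)
t=6.000: state=(-0.151, -0.757)
t=6.250: state=(-0.285, -0.290)
t=6.500: state=(-0.292, 0.222)
t=6.750: state=(-0.187, 0.581)
t=7.000: state=(-0.024, 0.670)
t=7.200: state=(0.100, 0.543)
compare at T: theta=0.100, omega=0.543

largest component: omega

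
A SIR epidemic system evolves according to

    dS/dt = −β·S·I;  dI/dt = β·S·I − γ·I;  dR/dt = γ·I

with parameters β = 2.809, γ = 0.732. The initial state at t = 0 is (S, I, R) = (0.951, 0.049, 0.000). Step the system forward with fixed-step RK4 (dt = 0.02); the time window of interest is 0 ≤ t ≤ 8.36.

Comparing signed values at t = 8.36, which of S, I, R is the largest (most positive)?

largest component: R

t=0.000: state=(0.951, 0.049, 0.000)
step 1 (dt=0.02): k1=(-0.131, 0.095, 0.036), k2=(-0.133, 0.097, 0.037), k3=(-0.133, 0.097, 0.037), k4=(-0.136, 0.098, 0.037); state += dt/6·(k1+2k2+2k3+k4)
t=0.020: state=(0.948, 0.051, 0.001)
t=0.040: state=(0.946, 0.053, 0.001)
t=0.060: state=(0.943, 0.055, 0.002)
continuing one RK4 step at a time; state shown every 25 steps (Δt=0.5):
t=0.500: state=(0.849, 0.121, 0.030)
t=1.000: state=(0.659, 0.245, 0.095)
t=1.500: state=(0.427, 0.364, 0.209)
t=2.000: state=(0.247, 0.402, 0.352)
t=2.500: state=(0.143, 0.363, 0.493)
t=3.000: state=(0.090, 0.296, 0.614)
t=3.500: state=(0.062, 0.228, 0.710)
t=4.000: state=(0.047, 0.170, 0.782)
t=4.500: state=(0.038, 0.125, 0.836)
t=5.000: state=(0.033, 0.091, 0.875)
t=5.500: state=(0.030, 0.066, 0.904)
t=6.000: state=(0.027, 0.048, 0.925)
t=6.500: state=(0.026, 0.034, 0.940)
t=7.000: state=(0.025, 0.025, 0.950)
t=7.500: state=(0.024, 0.018, 0.958)
t=8.000: state=(0.024, 0.013, 0.964)
t=8.360: state=(0.023, 0.010, 0.967)
compare at T: S=0.023, I=0.010, R=0.967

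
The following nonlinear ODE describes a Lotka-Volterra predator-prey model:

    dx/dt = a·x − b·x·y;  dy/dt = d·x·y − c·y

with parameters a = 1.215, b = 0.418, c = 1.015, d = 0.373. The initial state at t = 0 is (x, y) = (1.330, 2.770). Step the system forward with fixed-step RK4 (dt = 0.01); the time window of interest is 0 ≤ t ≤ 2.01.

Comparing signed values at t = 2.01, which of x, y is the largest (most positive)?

t=0.000: state=(1.330, 2.770)
step 1 (dt=0.01): k1=(0.076, -1.437), k2=(0.080, -1.433), k3=(0.080, -1.433), k4=(0.084, -1.429); state += dt/6·(k1+2k2+2k3+k4)
t=0.010: state=(1.331, 2.756)
t=0.020: state=(1.332, 2.741)
t=0.030: state=(1.333, 2.727)
continuing one RK4 step at a time; state shown every 10 steps (Δt=0.1):
t=0.100: state=(1.342, 2.630)
t=0.200: state=(1.361, 2.499)
t=0.300: state=(1.388, 2.377)
t=0.400: state=(1.422, 2.263)
t=0.500: state=(1.464, 2.158)
t=0.600: state=(1.514, 2.061)
t=0.700: state=(1.572, 1.972)
t=0.800: state=(1.637, 1.891)
t=0.900: state=(1.711, 1.819)
t=1.000: state=(1.793, 1.754)
t=1.100: state=(1.883, 1.697)
t=1.200: state=(1.983, 1.648)
t=1.300: state=(2.092, 1.607)
t=1.400: state=(2.211, 1.573)
t=1.500: state=(2.339, 1.547)
t=1.600: state=(2.477, 1.529)
t=1.700: state=(2.624, 1.519)
t=1.800: state=(2.781, 1.518)
t=1.900: state=(2.947, 1.526)
t=2.000: state=(3.121, 1.544)
t=2.010: state=(3.138, 1.546)
compare at T: x=3.138, y=1.546

largest component: x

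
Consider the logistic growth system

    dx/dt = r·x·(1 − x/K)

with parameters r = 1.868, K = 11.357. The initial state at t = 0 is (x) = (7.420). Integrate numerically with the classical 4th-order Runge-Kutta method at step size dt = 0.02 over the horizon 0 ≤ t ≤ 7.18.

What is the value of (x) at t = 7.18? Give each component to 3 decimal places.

(x) = (11.357)

t=0.000: state=(7.420)
step 1 (dt=0.02): k1=(4.805), k2=(4.777), k3=(4.777), k4=(4.749); state += dt/6·(k1+2k2+2k3+k4)
t=0.020: state=(7.516)
t=0.040: state=(7.610)
t=0.060: state=(7.703)
continuing one RK4 step at a time; state shown every 25 steps (Δt=0.5):
t=0.500: state=(9.398)
t=1.000: state=(10.497)
t=1.500: state=(11.003)
t=2.000: state=(11.215)
t=2.500: state=(11.301)
t=3.000: state=(11.335)
t=3.500: state=(11.348)
t=4.000: state=(11.354)
t=4.500: state=(11.356)
t=5.000: state=(11.356)
t=5.500: state=(11.357)
t=6.000: state=(11.357)
t=6.500: state=(11.357)
t=7.000: state=(11.357)
t=7.180: state=(11.357)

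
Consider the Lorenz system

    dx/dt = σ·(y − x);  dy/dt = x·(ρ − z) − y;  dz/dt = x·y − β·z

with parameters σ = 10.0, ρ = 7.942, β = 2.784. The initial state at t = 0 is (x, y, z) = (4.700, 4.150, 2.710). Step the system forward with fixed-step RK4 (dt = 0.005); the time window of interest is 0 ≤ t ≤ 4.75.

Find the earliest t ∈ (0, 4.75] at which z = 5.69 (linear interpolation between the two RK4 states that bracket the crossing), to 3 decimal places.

t = 0.178

t=0.000: state=(4.700, 4.150, 2.710)
step 1 (dt=0.005): k1=(-5.500, 20.440, 11.960), k2=(-4.851, 20.177, 12.060), k3=(-4.874, 20.185, 12.063), k4=(-4.247, 19.930, 12.163); state += dt/6·(k1+2k2+2k3+k4)
t=0.005: state=(4.676, 4.251, 2.770)
t=0.010: state=(4.657, 4.349, 2.832)
t=0.015: state=(4.645, 4.445, 2.894)
t=0.175: state=(5.666, 6.556, 5.628)
next step: t=0.180: state=(5.710, 6.588, 5.736) — z has crossed 5.69
linear interpolation between t=0.175 (5.62790) and t=0.180 (5.73573) → t≈0.178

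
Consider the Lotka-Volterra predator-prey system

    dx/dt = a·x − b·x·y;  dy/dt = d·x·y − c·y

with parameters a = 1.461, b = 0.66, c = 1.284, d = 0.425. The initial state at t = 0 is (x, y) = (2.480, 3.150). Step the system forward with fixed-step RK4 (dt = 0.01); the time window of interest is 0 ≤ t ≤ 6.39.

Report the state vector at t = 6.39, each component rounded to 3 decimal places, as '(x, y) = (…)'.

(x, y) = (2.331, 1.537)

t=0.000: state=(2.480, 3.150)
step 1 (dt=0.01): k1=(-1.533, -0.724), k2=(-1.522, -0.734), k3=(-1.522, -0.734), k4=(-1.511, -0.743); state += dt/6·(k1+2k2+2k3+k4)
t=0.010: state=(2.465, 3.143)
t=0.020: state=(2.450, 3.135)
t=0.030: state=(2.435, 3.127)
continuing one RK4 step at a time; state shown every 25 steps (Δt=0.25):
t=0.250: state=(2.163, 2.921)
t=0.500: state=(1.970, 2.636)
t=0.750: state=(1.882, 2.345)
t=1.000: state=(1.884, 2.076)
t=1.250: state=(1.965, 1.847)
t=1.500: state=(2.121, 1.663)
t=1.750: state=(2.350, 1.529)
t=2.000: state=(2.651, 1.446)
t=2.250: state=(3.019, 1.417)
t=2.500: state=(3.437, 1.448)
t=2.750: state=(3.872, 1.549)
t=3.000: state=(4.261, 1.732)
t=3.250: state=(4.516, 2.006)
t=3.500: state=(4.543, 2.360)
t=3.750: state=(4.295, 2.745)
t=4.000: state=(3.825, 3.070)
t=4.250: state=(3.265, 3.246)
t=4.500: state=(2.749, 3.238)
t=4.750: state=(2.348, 3.076)
t=5.000: state=(2.079, 2.820)
t=5.250: state=(1.926, 2.528)
t=5.500: state=(1.873, 2.242)
t=5.750: state=(1.905, 1.987)
t=6.000: state=(2.014, 1.774)
t=6.250: state=(2.197, 1.608)
t=6.390: state=(2.331, 1.537)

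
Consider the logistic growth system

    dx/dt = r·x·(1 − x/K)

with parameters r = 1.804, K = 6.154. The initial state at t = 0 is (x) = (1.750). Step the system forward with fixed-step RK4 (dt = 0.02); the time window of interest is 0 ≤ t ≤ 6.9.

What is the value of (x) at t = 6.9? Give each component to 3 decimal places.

(x) = (6.154)

t=0.000: state=(1.750)
step 1 (dt=0.02): k1=(2.259), k2=(2.277), k3=(2.277), k4=(2.294); state += dt/6·(k1+2k2+2k3+k4)
t=0.020: state=(1.796)
t=0.040: state=(1.842)
t=0.060: state=(1.889)
continuing one RK4 step at a time; state shown every 25 steps (Δt=0.5):
t=0.500: state=(3.045)
t=1.000: state=(4.351)
t=1.500: state=(5.268)
t=2.000: state=(5.761)
t=2.500: state=(5.988)
t=3.000: state=(6.086)
t=3.500: state=(6.126)
t=4.000: state=(6.143)
t=4.500: state=(6.149)
t=5.000: state=(6.152)
t=5.500: state=(6.153)
t=6.000: state=(6.154)
t=6.500: state=(6.154)
t=6.900: state=(6.154)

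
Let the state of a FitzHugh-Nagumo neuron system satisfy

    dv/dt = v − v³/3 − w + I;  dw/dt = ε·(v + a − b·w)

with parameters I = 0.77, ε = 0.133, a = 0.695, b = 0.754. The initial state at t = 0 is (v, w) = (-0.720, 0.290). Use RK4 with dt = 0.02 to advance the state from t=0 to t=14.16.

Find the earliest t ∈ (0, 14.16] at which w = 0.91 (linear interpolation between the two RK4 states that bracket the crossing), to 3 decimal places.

t = 12.930

t=0.000: state=(-0.720, 0.290)
step 1 (dt=0.02): k1=(-0.116, -0.032), k2=(-0.116, -0.033), k3=(-0.116, -0.033), k4=(-0.116, -0.033); state += dt/6·(k1+2k2+2k3+k4)
t=0.020: state=(-0.722, 0.289)
t=0.040: state=(-0.725, 0.289)
t=0.060: state=(-0.727, 0.288)
continuing one RK4 step at a time; state shown every 25 steps (Δt=0.5):
t=0.500: state=(-0.780, 0.272)
t=1.000: state=(-0.843, 0.251)
t=1.500: state=(-0.903, 0.227)
t=2.000: state=(-0.956, 0.201)
t=2.500: state=(-0.998, 0.173)
t=3.000: state=(-1.025, 0.144)
t=3.500: state=(-1.038, 0.115)
t=4.000: state=(-1.036, 0.087)
t=4.500: state=(-1.020, 0.061)
t=5.000: state=(-0.993, 0.038)
t=5.500: state=(-0.955, 0.018)
t=6.000: state=(-0.906, 0.002)
t=6.500: state=(-0.844, -0.010)
t=7.000: state=(-0.768, -0.017)
t=7.500: state=(-0.672, -0.018)
t=8.000: state=(-0.547, -0.012)
t=8.500: state=(-0.375, 0.004)
t=9.000: state=(-0.124, 0.032)
t=9.500: state=(0.262, 0.079)
t=10.000: state=(0.822, 0.155)
t=10.500: state=(1.411, 0.266)
t=11.000: state=(1.739, 0.402)
t=11.500: state=(1.822, 0.544)
t=12.000: state=(1.807, 0.680)
t=12.500: state=(1.763, 0.808)
t=12.920: state=(1.718, 0.908)
next step: t=12.940: state=(1.716, 0.912) — w has crossed 0.91
linear interpolation between t=12.920 (0.90767) and t=12.940 (0.91226) → t≈12.930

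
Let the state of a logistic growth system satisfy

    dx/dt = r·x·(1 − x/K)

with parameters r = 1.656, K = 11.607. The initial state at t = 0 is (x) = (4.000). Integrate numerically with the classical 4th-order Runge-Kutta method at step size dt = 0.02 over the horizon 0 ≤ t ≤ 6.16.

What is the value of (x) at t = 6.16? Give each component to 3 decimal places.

(x) = (11.606)

t=0.000: state=(4.000)
step 1 (dt=0.02): k1=(4.341), k2=(4.363), k3=(4.363), k4=(4.385); state += dt/6·(k1+2k2+2k3+k4)
t=0.020: state=(4.087)
t=0.040: state=(4.175)
t=0.060: state=(4.264)
continuing one RK4 step at a time; state shown every 10 steps (Δt=0.2):
t=0.200: state=(4.907)
t=0.400: state=(5.860)
t=0.600: state=(6.811)
t=0.800: state=(7.709)
t=1.000: state=(8.515)
t=1.200: state=(9.207)
t=1.400: state=(9.777)
t=1.600: state=(10.232)
t=1.800: state=(10.585)
t=2.000: state=(10.855)
t=2.200: state=(11.057)
t=2.400: state=(11.207)
t=2.600: state=(11.317)
t=2.800: state=(11.397)
t=3.000: state=(11.455)
t=3.200: state=(11.498)
t=3.400: state=(11.528)
t=3.600: state=(11.550)
t=3.800: state=(11.566)
t=4.000: state=(11.578)
t=4.200: state=(11.586)
t=4.400: state=(11.592)
t=4.600: state=(11.596)
t=4.800: state=(11.599)
t=5.000: state=(11.601)
t=5.200: state=(11.603)
t=5.400: state=(11.604)
t=5.600: state=(11.605)
t=5.800: state=(11.606)
t=6.000: state=(11.606)
t=6.160: state=(11.606)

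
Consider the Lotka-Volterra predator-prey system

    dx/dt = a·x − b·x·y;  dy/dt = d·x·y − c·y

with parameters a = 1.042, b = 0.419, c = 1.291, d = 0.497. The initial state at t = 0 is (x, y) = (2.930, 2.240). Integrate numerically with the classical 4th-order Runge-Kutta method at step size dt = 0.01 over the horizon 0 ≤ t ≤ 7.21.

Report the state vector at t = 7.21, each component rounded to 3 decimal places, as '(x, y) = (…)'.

(x, y) = (2.609, 2.937)

t=0.000: state=(2.930, 2.240)
step 1 (dt=0.01): k1=(0.303, 0.370), k2=(0.301, 0.372), k3=(0.301, 0.372), k4=(0.299, 0.374); state += dt/6·(k1+2k2+2k3+k4)
t=0.010: state=(2.933, 2.244)
t=0.020: state=(2.936, 2.247)
t=0.030: state=(2.939, 2.251)
continuing one RK4 step at a time; state shown every 25 steps (Δt=0.25):
t=0.250: state=(2.991, 2.344)
t=0.500: state=(3.017, 2.466)
t=0.750: state=(3.003, 2.597)
t=1.000: state=(2.949, 2.723)
t=1.250: state=(2.860, 2.830)
t=1.500: state=(2.747, 2.904)
t=1.750: state=(2.624, 2.936)
t=2.000: state=(2.505, 2.924)
t=2.250: state=(2.398, 2.870)
t=2.500: state=(2.314, 2.785)
t=2.750: state=(2.255, 2.678)
t=3.000: state=(2.224, 2.561)
t=3.250: state=(2.220, 2.443)
t=3.500: state=(2.244, 2.334)
t=3.750: state=(2.292, 2.240)
t=4.000: state=(2.361, 2.165)
t=4.250: state=(2.449, 2.114)
t=4.500: state=(2.551, 2.088)
t=4.750: state=(2.660, 2.090)
t=5.000: state=(2.769, 2.121)
t=5.250: state=(2.869, 2.180)
t=5.500: state=(2.950, 2.267)
t=5.750: state=(3.002, 2.377)
t=6.000: state=(3.017, 2.503)
t=6.250: state=(2.991, 2.634)
t=6.500: state=(2.927, 2.756)
t=6.750: state=(2.830, 2.855)
t=7.000: state=(2.713, 2.917)
t=7.210: state=(2.609, 2.937)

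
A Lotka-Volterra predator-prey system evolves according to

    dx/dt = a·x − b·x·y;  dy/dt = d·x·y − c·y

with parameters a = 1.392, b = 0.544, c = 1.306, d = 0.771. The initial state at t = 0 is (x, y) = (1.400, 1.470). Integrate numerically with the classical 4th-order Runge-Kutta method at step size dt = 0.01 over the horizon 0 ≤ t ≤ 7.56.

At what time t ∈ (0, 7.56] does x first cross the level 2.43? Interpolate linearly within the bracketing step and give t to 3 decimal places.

t = 0.940

t=0.000: state=(1.400, 1.470)
step 1 (dt=0.01): k1=(0.829, -0.333), k2=(0.833, -0.328), k3=(0.833, -0.328), k4=(0.837, -0.323); state += dt/6·(k1+2k2+2k3+k4)
t=0.010: state=(1.408, 1.467)
t=0.020: state=(1.417, 1.464)
t=0.030: state=(1.425, 1.460)
continuing one RK4 step at a time; state shown every 25 steps (Δt=0.25):
t=0.250: state=(1.630, 1.419)
t=0.500: state=(1.903, 1.438)
t=0.750: state=(2.203, 1.541)
t=0.930: state=(2.419, 1.679)
next step: t=0.940: state=(2.430, 1.688) — x has crossed 2.43
linear interpolation between t=0.930 (2.41855) and t=0.940 (2.43009) → t≈0.940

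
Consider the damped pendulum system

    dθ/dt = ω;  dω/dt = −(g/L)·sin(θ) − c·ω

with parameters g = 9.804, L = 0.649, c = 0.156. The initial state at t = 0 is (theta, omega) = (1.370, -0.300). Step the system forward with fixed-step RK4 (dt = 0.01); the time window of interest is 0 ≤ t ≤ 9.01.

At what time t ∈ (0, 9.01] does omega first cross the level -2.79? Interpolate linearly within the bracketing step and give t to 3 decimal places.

t = 0.176

t=0.000: state=(1.370, -0.300)
step 1 (dt=0.01): k1=(-0.300, -14.756), k2=(-0.374, -14.740), k3=(-0.374, -14.739), k4=(-0.447, -14.722); state += dt/6·(k1+2k2+2k3+k4)
t=0.010: state=(1.366, -0.447)
t=0.020: state=(1.361, -0.594)
t=0.030: state=(1.354, -0.741)
t=0.170: state=(1.110, -2.708)
next step: t=0.180: state=(1.083, -2.839) — omega has crossed -2.79
linear interpolation between t=0.170 (-2.70848) and t=0.180 (-2.83855) → t≈0.176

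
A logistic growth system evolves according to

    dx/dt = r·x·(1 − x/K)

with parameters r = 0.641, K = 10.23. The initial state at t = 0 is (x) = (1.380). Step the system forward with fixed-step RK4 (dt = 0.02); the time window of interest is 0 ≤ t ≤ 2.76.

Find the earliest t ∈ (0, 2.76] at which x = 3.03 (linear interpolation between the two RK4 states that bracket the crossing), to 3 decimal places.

t = 1.549

t=0.000: state=(1.380)
step 1 (dt=0.02): k1=(0.765), k2=(0.769), k3=(0.769), k4=(0.772); state += dt/6·(k1+2k2+2k3+k4)
t=0.020: state=(1.395)
t=0.040: state=(1.411)
t=0.060: state=(1.427)
continuing one RK4 step at a time; state shown every 5 steps (Δt=0.1):
t=0.100: state=(1.458)
t=0.200: state=(1.540)
t=0.300: state=(1.626)
t=0.400: state=(1.716)
t=0.500: state=(1.809)
t=0.600: state=(1.907)
t=0.700: state=(2.008)
t=0.800: state=(2.114)
t=0.900: state=(2.223)
t=1.000: state=(2.337)
t=1.100: state=(2.454)
t=1.200: state=(2.576)
t=1.300: state=(2.701)
t=1.400: state=(2.831)
t=1.500: state=(2.964)
t=1.540: state=(3.018)
next step: t=1.560: state=(3.045) — x has crossed 3.03
linear interpolation between t=1.540 (3.01791) and t=1.560 (3.04526) → t≈1.549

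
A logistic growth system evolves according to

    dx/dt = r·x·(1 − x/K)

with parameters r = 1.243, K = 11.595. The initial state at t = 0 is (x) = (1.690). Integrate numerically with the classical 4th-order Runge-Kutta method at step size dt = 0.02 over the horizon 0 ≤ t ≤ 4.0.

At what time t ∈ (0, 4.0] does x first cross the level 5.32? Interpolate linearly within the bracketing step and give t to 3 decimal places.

t=0.000: state=(1.690)
step 1 (dt=0.02): k1=(1.794), k2=(1.810), k3=(1.810), k4=(1.826); state += dt/6·(k1+2k2+2k3+k4)
t=0.020: state=(1.726)
t=0.040: state=(1.763)
t=0.060: state=(1.801)
continuing one RK4 step at a time; state shown every 10 steps (Δt=0.2):
t=0.200: state=(2.081)
t=0.400: state=(2.540)
t=0.600: state=(3.067)
t=0.800: state=(3.660)
t=1.000: state=(4.309)
t=1.200: state=(5.000)
t=1.280: state=(5.285)
next step: t=1.300: state=(5.357) — x has crossed 5.32
linear interpolation between t=1.280 (5.28498) and t=1.300 (5.35655) → t≈1.290

t = 1.290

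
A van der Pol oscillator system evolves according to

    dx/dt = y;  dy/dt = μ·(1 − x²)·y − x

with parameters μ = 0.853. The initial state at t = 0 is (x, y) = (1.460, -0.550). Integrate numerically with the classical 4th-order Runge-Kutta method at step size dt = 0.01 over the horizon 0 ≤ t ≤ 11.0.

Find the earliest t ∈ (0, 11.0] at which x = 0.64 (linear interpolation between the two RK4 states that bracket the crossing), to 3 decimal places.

t = 0.868

t=0.000: state=(1.460, -0.550)
step 1 (dt=0.01): k1=(-0.550, -0.929), k2=(-0.555, -0.926), k3=(-0.555, -0.926), k4=(-0.559, -0.922); state += dt/6·(k1+2k2+2k3+k4)
t=0.010: state=(1.454, -0.559)
t=0.020: state=(1.449, -0.568)
t=0.030: state=(1.443, -0.578)
continuing one RK4 step at a time; state shown every 50 steps (Δt=0.5):
t=0.500: state=(1.075, -0.990)
t=0.860: state=(0.651, -1.392)
next step: t=0.870: state=(0.637, -1.405) — x has crossed 0.64
linear interpolation between t=0.860 (0.65106) and t=0.870 (0.63708) → t≈0.868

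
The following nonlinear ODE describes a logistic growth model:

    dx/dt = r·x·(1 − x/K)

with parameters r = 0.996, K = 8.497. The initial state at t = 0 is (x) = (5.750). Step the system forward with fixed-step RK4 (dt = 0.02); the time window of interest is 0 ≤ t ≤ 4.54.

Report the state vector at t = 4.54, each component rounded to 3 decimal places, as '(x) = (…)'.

(x) = (8.453)

t=0.000: state=(5.750)
step 1 (dt=0.02): k1=(1.851), k2=(1.845), k3=(1.845), k4=(1.838); state += dt/6·(k1+2k2+2k3+k4)
t=0.020: state=(5.787)
t=0.040: state=(5.824)
t=0.060: state=(5.860)
continuing one RK4 step at a time; state shown every 10 steps (Δt=0.2):
t=0.200: state=(6.107)
t=0.400: state=(6.433)
t=0.600: state=(6.729)
t=0.800: state=(6.991)
t=1.000: state=(7.223)
t=1.200: state=(7.424)
t=1.400: state=(7.597)
t=1.600: state=(7.745)
t=1.800: state=(7.871)
t=2.000: state=(7.977)
t=2.200: state=(8.066)
t=2.400: state=(8.141)
t=2.600: state=(8.203)
t=2.800: state=(8.254)
t=3.000: state=(8.297)
t=3.200: state=(8.333)
t=3.400: state=(8.362)
t=3.600: state=(8.386)
t=3.800: state=(8.406)
t=4.000: state=(8.422)
t=4.200: state=(8.436)
t=4.400: state=(8.447)
t=4.540: state=(8.453)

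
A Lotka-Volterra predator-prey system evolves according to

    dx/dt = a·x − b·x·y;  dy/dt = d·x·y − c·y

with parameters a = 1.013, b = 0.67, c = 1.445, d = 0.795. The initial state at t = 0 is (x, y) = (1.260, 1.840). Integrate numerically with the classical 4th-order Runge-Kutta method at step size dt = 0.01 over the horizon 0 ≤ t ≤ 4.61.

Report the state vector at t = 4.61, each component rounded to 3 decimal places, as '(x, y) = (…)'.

t=0.000: state=(1.260, 1.840)
step 1 (dt=0.01): k1=(-0.277, -0.816), k2=(-0.273, -0.816), k3=(-0.273, -0.816), k4=(-0.269, -0.816); state += dt/6·(k1+2k2+2k3+k4)
t=0.010: state=(1.257, 1.832)
t=0.020: state=(1.255, 1.824)
t=0.030: state=(1.252, 1.816)
continuing one RK4 step at a time; state shown every 20 steps (Δt=0.2):
t=0.200: state=(1.219, 1.678)
t=0.400: state=(1.205, 1.523)
t=0.600: state=(1.215, 1.382)
t=0.800: state=(1.246, 1.259)
t=1.000: state=(1.299, 1.154)
t=1.200: state=(1.371, 1.069)
t=1.400: state=(1.461, 1.002)
t=1.600: state=(1.570, 0.955)
t=1.800: state=(1.695, 0.927)
t=2.000: state=(1.835, 0.919)
t=2.200: state=(1.985, 0.933)
t=2.400: state=(2.141, 0.970)
t=2.600: state=(2.293, 1.033)
t=2.800: state=(2.430, 1.127)
t=3.000: state=(2.538, 1.254)
t=3.200: state=(2.600, 1.414)
t=3.400: state=(2.602, 1.603)
t=3.600: state=(2.536, 1.808)
t=3.800: state=(2.404, 2.007)
t=4.000: state=(2.224, 2.173)
t=4.200: state=(2.019, 2.281)
t=4.400: state=(1.815, 2.317)
t=4.600: state=(1.632, 2.282)
t=4.610: state=(1.624, 2.279)

(x, y) = (1.624, 2.279)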